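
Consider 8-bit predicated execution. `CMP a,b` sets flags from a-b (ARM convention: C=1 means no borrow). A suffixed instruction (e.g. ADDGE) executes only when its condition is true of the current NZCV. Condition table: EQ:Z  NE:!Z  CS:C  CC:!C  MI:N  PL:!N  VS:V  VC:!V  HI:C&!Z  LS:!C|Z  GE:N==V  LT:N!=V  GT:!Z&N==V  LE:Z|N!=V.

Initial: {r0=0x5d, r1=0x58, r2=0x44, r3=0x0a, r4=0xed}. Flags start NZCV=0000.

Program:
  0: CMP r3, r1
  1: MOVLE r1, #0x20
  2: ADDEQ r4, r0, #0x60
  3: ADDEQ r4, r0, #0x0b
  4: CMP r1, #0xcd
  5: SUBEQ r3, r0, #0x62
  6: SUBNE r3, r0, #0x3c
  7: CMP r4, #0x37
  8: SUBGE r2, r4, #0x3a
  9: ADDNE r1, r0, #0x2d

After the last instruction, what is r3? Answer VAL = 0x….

[0] flags=1000 → (cmp)
[1] flags=1000 LE?T → r1=0x20
[2] flags=1000 EQ?F → skip
[3] flags=1000 EQ?F → skip
[4] flags=0000 → (cmp)
[5] flags=0000 EQ?F → skip
[6] flags=0000 NE?T → r3=0x21
[7] flags=1010 → (cmp)
[8] flags=1010 GE?F → skip
[9] flags=1010 NE?T → r1=0x8a

VAL = 0x21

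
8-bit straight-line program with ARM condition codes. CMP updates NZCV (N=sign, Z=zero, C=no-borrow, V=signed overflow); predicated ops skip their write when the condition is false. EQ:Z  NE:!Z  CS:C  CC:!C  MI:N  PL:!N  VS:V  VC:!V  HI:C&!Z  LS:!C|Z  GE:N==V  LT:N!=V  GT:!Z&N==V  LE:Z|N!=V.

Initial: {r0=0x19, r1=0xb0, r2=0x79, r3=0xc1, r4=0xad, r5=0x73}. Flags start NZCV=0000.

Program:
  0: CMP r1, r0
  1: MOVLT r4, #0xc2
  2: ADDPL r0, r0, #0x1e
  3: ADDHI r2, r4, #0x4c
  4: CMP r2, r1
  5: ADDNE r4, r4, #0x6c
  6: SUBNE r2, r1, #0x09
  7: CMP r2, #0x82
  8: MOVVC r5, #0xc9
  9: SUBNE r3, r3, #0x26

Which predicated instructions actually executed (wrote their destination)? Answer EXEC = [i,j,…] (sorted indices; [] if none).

[0] flags=1010 → (cmp)
[1] flags=1010 LT?T → r4=0xc2
[2] flags=1010 PL?F → skip
[3] flags=1010 HI?T → r2=0x0e
[4] flags=0000 → (cmp)
[5] flags=0000 NE?T → r4=0x2e
[6] flags=0000 NE?T → r2=0xa7
[7] flags=0010 → (cmp)
[8] flags=0010 VC?T → r5=0xc9
[9] flags=0010 NE?T → r3=0x9b

EXEC = [1,3,5,6,8,9]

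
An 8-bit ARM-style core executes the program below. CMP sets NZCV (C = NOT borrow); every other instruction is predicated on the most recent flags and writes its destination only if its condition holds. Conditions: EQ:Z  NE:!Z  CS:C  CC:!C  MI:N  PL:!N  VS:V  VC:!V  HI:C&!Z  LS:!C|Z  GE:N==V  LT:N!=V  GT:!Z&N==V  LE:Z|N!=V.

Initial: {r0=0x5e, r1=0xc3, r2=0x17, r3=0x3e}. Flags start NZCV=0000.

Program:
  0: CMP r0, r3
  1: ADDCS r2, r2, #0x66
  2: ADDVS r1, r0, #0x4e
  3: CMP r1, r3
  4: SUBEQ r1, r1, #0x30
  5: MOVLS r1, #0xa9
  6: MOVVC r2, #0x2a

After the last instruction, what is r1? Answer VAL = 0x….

0: ✓ CMP  NZCV=0010
1: ✓ ADDCS  r2←0x7d
2: · ADDVS
3: ✓ CMP  NZCV=1010
4: · SUBEQ
5: · MOVLS
6: ✓ MOVVC  r2←0x2a

VAL = 0xc3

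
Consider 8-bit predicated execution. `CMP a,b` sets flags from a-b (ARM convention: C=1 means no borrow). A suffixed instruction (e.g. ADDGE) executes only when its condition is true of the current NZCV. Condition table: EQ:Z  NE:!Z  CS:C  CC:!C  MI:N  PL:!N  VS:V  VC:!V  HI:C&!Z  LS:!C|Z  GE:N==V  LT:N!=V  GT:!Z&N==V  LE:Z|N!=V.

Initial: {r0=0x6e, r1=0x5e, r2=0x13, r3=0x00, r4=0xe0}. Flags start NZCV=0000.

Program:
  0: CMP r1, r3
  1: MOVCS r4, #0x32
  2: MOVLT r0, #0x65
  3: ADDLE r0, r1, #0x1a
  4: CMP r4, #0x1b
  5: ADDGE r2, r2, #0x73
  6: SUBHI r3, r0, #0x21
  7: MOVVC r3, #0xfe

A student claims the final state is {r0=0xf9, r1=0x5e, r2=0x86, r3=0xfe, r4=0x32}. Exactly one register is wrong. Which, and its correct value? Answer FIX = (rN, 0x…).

[0] flags=0010 → (cmp)
[1] flags=0010 CS?T → r4=0x32
[2] flags=0010 LT?F → skip
[3] flags=0010 LE?F → skip
[4] flags=0010 → (cmp)
[5] flags=0010 GE?T → r2=0x86
[6] flags=0010 HI?T → r3=0x4d
[7] flags=0010 VC?T → r3=0xfe

FIX = (r0, 0x6e)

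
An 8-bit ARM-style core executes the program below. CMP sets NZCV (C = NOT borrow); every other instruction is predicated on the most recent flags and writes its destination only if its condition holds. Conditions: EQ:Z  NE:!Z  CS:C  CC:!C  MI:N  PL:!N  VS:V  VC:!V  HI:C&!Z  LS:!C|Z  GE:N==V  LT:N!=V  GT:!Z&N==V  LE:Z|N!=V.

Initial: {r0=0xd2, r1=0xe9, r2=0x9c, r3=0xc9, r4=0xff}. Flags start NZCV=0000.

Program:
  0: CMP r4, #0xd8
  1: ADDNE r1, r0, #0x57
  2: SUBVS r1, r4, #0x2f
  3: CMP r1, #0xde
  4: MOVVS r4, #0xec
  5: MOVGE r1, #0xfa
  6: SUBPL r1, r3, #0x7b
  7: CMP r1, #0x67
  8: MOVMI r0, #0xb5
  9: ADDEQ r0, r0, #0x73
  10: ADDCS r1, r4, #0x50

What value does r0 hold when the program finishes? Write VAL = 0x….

0: ✓ CMP  NZCV=0010
1: ✓ ADDNE  r1←0x29
2: · SUBVS
3: ✓ CMP  NZCV=0000
4: · MOVVS
5: ✓ MOVGE  r1←0xfa
6: ✓ SUBPL  r1←0x4e
7: ✓ CMP  NZCV=1000
8: ✓ MOVMI  r0←0xb5
9: · ADDEQ
10: · ADDCS

VAL = 0xb5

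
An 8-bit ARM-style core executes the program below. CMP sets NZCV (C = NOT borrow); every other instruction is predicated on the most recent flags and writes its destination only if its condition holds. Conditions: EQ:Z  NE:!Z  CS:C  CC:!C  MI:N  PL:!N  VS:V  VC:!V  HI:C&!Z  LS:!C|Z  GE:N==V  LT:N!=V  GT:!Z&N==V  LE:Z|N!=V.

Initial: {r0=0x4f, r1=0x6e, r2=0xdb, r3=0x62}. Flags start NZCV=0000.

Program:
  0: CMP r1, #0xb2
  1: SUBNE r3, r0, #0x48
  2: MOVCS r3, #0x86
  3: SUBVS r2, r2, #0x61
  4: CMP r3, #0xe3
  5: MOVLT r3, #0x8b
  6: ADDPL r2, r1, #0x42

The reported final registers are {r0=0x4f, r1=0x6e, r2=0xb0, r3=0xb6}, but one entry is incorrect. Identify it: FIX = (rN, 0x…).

[0] flags=1001 → (cmp)
[1] flags=1001 NE?T → r3=0x07
[2] flags=1001 CS?F → skip
[3] flags=1001 VS?T → r2=0x7a
[4] flags=0000 → (cmp)
[5] flags=0000 LT?F → skip
[6] flags=0000 PL?T → r2=0xb0

FIX = (r3, 0x07)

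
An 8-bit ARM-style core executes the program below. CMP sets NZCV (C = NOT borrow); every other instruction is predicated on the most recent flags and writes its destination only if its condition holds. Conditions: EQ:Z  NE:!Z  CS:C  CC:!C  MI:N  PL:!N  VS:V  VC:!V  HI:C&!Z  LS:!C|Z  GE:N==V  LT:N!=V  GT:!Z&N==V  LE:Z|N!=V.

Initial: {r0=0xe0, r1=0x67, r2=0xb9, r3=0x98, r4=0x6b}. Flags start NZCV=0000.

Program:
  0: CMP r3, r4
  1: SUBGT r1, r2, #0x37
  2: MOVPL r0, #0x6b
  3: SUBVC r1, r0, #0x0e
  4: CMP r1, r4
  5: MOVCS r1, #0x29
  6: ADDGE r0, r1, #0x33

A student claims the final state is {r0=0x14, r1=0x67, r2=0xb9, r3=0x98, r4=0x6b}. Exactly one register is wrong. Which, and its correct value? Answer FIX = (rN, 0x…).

0: ✓ CMP  NZCV=0011
1: · SUBGT
2: ✓ MOVPL  r0←0x6b
3: · SUBVC
4: ✓ CMP  NZCV=1000
5: · MOVCS
6: · ADDGE

FIX = (r0, 0x6b)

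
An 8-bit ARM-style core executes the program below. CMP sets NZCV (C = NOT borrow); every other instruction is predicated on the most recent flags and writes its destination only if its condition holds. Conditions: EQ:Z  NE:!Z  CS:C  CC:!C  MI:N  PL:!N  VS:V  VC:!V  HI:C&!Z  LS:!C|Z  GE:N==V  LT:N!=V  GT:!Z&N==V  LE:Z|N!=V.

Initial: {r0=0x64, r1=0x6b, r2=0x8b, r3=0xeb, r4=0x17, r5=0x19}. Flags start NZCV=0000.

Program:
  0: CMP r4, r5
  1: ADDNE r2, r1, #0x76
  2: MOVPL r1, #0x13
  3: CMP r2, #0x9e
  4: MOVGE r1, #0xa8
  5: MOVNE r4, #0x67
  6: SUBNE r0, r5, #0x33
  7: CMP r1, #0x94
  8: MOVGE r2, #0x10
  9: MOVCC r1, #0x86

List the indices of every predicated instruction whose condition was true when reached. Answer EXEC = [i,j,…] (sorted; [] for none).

EXEC = [1,4,5,6,8]

[0] flags=1000 → (cmp)
[1] flags=1000 NE?T → r2=0xe1
[2] flags=1000 PL?F → skip
[3] flags=0010 → (cmp)
[4] flags=0010 GE?T → r1=0xa8
[5] flags=0010 NE?T → r4=0x67
[6] flags=0010 NE?T → r0=0xe6
[7] flags=0010 → (cmp)
[8] flags=0010 GE?T → r2=0x10
[9] flags=0010 CC?F → skip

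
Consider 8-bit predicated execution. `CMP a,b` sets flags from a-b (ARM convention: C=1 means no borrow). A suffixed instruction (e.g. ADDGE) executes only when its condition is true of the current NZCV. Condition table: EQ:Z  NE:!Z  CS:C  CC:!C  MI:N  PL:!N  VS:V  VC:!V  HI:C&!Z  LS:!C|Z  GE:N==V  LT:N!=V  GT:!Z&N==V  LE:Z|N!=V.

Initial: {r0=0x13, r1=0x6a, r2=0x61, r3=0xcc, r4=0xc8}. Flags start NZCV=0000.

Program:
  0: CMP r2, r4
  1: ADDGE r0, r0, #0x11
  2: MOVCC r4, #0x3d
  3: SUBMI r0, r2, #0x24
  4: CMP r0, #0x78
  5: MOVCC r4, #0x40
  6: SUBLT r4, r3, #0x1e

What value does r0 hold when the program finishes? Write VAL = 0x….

0: ✓ CMP  NZCV=1001
1: ✓ ADDGE  r0←0x24
2: ✓ MOVCC  r4←0x3d
3: ✓ SUBMI  r0←0x3d
4: ✓ CMP  NZCV=1000
5: ✓ MOVCC  r4←0x40
6: ✓ SUBLT  r4←0xae

VAL = 0x3d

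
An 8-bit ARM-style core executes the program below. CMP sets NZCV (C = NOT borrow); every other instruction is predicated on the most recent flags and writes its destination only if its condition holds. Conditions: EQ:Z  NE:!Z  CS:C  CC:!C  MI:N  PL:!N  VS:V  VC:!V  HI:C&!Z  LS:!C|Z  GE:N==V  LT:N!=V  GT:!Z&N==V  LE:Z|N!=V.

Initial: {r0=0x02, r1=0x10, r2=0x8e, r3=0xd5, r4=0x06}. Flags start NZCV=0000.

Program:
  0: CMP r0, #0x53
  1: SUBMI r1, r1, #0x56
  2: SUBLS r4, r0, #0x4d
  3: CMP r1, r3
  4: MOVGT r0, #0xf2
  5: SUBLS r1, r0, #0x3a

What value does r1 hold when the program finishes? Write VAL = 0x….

0: ✓ CMP  NZCV=1000
1: ✓ SUBMI  r1←0xba
2: ✓ SUBLS  r4←0xb5
3: ✓ CMP  NZCV=1000
4: · MOVGT
5: ✓ SUBLS  r1←0xc8

VAL = 0xc8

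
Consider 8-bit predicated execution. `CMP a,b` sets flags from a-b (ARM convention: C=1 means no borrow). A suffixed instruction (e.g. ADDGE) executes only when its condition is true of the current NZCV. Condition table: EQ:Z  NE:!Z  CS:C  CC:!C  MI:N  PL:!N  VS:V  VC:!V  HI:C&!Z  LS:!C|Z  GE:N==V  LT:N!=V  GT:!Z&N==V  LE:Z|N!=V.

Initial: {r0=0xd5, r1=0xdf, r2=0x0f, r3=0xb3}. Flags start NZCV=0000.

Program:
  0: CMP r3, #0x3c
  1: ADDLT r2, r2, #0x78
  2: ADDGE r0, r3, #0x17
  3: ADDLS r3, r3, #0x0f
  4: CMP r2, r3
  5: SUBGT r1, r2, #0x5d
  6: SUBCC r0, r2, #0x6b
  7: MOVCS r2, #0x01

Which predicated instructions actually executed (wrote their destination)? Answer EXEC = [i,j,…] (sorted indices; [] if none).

[0] flags=0011 → (cmp)
[1] flags=0011 LT?T → r2=0x87
[2] flags=0011 GE?F → skip
[3] flags=0011 LS?F → skip
[4] flags=1000 → (cmp)
[5] flags=1000 GT?F → skip
[6] flags=1000 CC?T → r0=0x1c
[7] flags=1000 CS?F → skip

EXEC = [1,6]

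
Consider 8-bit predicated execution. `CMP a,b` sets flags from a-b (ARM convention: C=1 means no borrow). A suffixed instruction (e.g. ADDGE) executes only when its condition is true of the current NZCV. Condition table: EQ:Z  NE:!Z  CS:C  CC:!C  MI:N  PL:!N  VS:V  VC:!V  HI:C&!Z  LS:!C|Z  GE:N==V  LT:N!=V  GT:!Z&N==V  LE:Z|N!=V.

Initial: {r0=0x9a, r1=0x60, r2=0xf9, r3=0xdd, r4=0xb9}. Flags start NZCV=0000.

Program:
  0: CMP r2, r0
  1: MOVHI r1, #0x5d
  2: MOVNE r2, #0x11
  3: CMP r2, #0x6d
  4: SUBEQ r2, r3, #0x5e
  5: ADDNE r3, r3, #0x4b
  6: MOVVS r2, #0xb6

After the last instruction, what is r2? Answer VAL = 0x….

0: ✓ CMP  NZCV=0010
1: ✓ MOVHI  r1←0x5d
2: ✓ MOVNE  r2←0x11
3: ✓ CMP  NZCV=1000
4: · SUBEQ
5: ✓ ADDNE  r3←0x28
6: · MOVVS

VAL = 0x11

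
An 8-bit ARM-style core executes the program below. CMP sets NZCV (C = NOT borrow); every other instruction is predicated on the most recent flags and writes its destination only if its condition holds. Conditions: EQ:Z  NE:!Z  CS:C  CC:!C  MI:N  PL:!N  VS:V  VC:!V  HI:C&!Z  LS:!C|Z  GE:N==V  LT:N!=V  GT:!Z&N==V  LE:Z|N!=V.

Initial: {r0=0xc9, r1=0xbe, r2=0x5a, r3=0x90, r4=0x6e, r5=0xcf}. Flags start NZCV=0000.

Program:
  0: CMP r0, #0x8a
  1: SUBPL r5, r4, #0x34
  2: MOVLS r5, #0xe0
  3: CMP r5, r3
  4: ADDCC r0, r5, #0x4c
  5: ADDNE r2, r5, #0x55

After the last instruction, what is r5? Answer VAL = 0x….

VAL = 0x3a

[0] flags=0010 → (cmp)
[1] flags=0010 PL?T → r5=0x3a
[2] flags=0010 LS?F → skip
[3] flags=1001 → (cmp)
[4] flags=1001 CC?T → r0=0x86
[5] flags=1001 NE?T → r2=0x8f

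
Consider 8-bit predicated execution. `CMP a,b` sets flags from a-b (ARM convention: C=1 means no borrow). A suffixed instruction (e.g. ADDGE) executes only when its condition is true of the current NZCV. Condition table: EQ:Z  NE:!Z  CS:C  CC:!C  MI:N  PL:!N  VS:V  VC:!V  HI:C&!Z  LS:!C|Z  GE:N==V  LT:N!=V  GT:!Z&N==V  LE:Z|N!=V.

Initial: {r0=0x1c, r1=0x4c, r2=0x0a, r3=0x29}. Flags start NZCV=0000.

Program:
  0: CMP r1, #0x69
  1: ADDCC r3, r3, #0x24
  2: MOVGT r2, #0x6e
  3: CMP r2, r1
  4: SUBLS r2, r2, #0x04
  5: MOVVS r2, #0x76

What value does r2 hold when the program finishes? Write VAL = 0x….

[0] flags=1000 → (cmp)
[1] flags=1000 CC?T → r3=0x4d
[2] flags=1000 GT?F → skip
[3] flags=1000 → (cmp)
[4] flags=1000 LS?T → r2=0x06
[5] flags=1000 VS?F → skip

VAL = 0x06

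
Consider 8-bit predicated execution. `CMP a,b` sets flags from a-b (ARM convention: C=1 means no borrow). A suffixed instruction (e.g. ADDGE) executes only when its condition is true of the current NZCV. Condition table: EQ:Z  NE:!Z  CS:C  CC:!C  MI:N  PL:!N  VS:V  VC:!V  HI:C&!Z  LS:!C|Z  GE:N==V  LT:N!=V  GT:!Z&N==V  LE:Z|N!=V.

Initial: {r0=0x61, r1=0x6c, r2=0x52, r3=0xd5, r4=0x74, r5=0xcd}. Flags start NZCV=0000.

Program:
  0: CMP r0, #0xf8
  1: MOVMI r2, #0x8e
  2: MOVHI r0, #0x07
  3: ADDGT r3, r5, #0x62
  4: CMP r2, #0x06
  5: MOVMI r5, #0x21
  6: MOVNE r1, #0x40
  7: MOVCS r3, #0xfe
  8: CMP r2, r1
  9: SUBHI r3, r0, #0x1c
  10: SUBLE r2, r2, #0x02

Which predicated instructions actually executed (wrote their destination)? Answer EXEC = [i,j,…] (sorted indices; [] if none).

EXEC = [3,6,7,9]

[0] flags=0000 → (cmp)
[1] flags=0000 MI?F → skip
[2] flags=0000 HI?F → skip
[3] flags=0000 GT?T → r3=0x2f
[4] flags=0010 → (cmp)
[5] flags=0010 MI?F → skip
[6] flags=0010 NE?T → r1=0x40
[7] flags=0010 CS?T → r3=0xfe
[8] flags=0010 → (cmp)
[9] flags=0010 HI?T → r3=0x45
[10] flags=0010 LE?F → skip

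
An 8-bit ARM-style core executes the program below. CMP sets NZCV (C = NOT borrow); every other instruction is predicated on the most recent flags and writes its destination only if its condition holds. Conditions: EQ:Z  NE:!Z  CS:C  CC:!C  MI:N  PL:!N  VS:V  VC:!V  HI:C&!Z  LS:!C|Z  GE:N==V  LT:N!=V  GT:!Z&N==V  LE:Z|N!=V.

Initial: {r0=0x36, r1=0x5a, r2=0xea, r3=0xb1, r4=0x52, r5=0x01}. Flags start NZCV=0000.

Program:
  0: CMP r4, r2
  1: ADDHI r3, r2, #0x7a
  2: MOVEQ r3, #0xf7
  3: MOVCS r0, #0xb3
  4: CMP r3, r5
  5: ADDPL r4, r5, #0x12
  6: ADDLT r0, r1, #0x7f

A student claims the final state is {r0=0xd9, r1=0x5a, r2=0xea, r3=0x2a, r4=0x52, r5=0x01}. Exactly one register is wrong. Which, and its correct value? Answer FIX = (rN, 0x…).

[0] flags=0000 → (cmp)
[1] flags=0000 HI?F → skip
[2] flags=0000 EQ?F → skip
[3] flags=0000 CS?F → skip
[4] flags=1010 → (cmp)
[5] flags=1010 PL?F → skip
[6] flags=1010 LT?T → r0=0xd9

FIX = (r3, 0xb1)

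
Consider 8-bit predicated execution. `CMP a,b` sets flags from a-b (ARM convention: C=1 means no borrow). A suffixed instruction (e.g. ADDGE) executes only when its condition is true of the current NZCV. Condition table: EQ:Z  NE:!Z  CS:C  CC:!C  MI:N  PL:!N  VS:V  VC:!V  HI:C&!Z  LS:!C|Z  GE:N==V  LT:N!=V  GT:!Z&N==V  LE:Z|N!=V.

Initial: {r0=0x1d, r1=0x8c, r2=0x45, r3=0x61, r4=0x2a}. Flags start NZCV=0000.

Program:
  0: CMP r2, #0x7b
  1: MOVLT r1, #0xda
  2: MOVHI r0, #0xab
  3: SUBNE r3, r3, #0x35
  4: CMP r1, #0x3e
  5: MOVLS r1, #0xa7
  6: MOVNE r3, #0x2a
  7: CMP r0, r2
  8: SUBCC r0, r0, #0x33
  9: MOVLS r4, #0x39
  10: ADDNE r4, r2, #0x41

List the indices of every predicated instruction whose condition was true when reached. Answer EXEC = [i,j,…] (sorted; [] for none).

EXEC = [1,3,6,8,9,10]

0: ✓ CMP  NZCV=1000
1: ✓ MOVLT  r1←0xda
2: · MOVHI
3: ✓ SUBNE  r3←0x2c
4: ✓ CMP  NZCV=1010
5: · MOVLS
6: ✓ MOVNE  r3←0x2a
7: ✓ CMP  NZCV=1000
8: ✓ SUBCC  r0←0xea
9: ✓ MOVLS  r4←0x39
10: ✓ ADDNE  r4←0x86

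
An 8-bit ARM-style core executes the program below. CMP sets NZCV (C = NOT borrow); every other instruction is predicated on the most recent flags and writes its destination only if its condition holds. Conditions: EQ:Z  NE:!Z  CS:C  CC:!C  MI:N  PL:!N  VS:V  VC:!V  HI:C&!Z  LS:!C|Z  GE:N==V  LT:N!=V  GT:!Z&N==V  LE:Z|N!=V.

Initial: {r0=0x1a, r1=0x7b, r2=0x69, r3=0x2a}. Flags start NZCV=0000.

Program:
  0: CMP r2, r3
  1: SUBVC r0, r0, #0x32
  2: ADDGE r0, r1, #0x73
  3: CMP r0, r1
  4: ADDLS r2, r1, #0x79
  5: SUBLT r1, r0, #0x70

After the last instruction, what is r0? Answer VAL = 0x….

VAL = 0xee

[0] flags=0010 → (cmp)
[1] flags=0010 VC?T → r0=0xe8
[2] flags=0010 GE?T → r0=0xee
[3] flags=0011 → (cmp)
[4] flags=0011 LS?F → skip
[5] flags=0011 LT?T → r1=0x7e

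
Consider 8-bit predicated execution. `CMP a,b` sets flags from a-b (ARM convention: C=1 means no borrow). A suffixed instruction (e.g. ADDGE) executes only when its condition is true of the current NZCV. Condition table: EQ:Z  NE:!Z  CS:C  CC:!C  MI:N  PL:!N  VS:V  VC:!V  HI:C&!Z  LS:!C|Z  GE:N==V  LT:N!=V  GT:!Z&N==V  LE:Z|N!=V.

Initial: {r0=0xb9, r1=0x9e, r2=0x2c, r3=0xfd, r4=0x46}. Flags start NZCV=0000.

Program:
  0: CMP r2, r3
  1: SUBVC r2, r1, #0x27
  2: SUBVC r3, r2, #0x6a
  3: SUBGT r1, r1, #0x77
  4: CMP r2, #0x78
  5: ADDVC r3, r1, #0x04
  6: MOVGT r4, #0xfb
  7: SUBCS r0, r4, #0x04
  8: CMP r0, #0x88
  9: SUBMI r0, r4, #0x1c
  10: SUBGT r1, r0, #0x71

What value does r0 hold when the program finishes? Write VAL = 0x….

[0] flags=0000 → (cmp)
[1] flags=0000 VC?T → r2=0x77
[2] flags=0000 VC?T → r3=0x0d
[3] flags=0000 GT?T → r1=0x27
[4] flags=1000 → (cmp)
[5] flags=1000 VC?T → r3=0x2b
[6] flags=1000 GT?F → skip
[7] flags=1000 CS?F → skip
[8] flags=0010 → (cmp)
[9] flags=0010 MI?F → skip
[10] flags=0010 GT?T → r1=0x48

VAL = 0xb9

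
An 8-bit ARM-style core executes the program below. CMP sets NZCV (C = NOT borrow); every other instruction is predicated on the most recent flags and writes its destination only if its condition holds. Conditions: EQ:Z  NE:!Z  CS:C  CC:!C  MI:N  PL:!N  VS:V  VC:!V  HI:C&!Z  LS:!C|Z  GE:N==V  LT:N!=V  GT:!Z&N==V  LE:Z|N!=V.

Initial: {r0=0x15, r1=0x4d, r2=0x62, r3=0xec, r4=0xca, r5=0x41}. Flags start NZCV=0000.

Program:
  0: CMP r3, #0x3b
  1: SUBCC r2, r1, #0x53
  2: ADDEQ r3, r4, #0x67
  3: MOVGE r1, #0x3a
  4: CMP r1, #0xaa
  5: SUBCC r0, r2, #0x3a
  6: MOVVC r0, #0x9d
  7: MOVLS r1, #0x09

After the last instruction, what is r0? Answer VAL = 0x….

0: ✓ CMP  NZCV=1010
1: · SUBCC
2: · ADDEQ
3: · MOVGE
4: ✓ CMP  NZCV=1001
5: ✓ SUBCC  r0←0x28
6: · MOVVC
7: ✓ MOVLS  r1←0x09

VAL = 0x28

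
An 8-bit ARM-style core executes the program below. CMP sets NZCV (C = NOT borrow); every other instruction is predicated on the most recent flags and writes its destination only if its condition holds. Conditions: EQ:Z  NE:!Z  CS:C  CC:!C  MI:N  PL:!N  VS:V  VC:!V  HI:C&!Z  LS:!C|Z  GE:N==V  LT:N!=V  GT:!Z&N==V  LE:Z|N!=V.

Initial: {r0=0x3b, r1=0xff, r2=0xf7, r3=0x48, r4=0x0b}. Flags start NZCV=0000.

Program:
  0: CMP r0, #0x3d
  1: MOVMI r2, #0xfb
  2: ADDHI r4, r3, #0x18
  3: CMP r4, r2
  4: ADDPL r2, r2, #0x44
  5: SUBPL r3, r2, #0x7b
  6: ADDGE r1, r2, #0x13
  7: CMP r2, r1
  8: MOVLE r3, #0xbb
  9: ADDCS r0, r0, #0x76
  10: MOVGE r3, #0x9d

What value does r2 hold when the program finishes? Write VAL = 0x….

[0] flags=1000 → (cmp)
[1] flags=1000 MI?T → r2=0xfb
[2] flags=1000 HI?F → skip
[3] flags=0000 → (cmp)
[4] flags=0000 PL?T → r2=0x3f
[5] flags=0000 PL?T → r3=0xc4
[6] flags=0000 GE?T → r1=0x52
[7] flags=1000 → (cmp)
[8] flags=1000 LE?T → r3=0xbb
[9] flags=1000 CS?F → skip
[10] flags=1000 GE?F → skip

VAL = 0x3f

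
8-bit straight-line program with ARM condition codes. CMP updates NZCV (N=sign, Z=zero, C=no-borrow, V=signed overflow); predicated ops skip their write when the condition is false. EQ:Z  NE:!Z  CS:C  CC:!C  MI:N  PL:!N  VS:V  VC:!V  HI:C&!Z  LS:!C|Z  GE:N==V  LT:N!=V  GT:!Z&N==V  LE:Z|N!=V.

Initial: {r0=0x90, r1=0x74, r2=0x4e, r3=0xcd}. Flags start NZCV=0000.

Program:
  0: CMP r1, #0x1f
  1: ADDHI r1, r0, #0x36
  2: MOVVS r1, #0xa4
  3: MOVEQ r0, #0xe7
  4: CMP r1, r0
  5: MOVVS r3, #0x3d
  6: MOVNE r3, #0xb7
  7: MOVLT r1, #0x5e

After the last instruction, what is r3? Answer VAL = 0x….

[0] flags=0010 → (cmp)
[1] flags=0010 HI?T → r1=0xc6
[2] flags=0010 VS?F → skip
[3] flags=0010 EQ?F → skip
[4] flags=0010 → (cmp)
[5] flags=0010 VS?F → skip
[6] flags=0010 NE?T → r3=0xb7
[7] flags=0010 LT?F → skip

VAL = 0xb7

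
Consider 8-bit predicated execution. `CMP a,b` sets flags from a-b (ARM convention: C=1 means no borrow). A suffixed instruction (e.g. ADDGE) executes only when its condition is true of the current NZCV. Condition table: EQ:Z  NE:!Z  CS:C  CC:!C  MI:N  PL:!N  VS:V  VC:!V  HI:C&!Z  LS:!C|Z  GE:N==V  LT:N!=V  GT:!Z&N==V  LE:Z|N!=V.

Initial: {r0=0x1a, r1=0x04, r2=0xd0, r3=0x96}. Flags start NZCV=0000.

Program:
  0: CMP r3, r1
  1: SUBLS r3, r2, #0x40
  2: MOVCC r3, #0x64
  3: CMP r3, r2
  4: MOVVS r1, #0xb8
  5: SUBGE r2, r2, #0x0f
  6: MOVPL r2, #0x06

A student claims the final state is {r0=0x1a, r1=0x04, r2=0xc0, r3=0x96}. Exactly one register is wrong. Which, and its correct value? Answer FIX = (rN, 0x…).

[0] flags=1010 → (cmp)
[1] flags=1010 LS?F → skip
[2] flags=1010 CC?F → skip
[3] flags=1000 → (cmp)
[4] flags=1000 VS?F → skip
[5] flags=1000 GE?F → skip
[6] flags=1000 PL?F → skip

FIX = (r2, 0xd0)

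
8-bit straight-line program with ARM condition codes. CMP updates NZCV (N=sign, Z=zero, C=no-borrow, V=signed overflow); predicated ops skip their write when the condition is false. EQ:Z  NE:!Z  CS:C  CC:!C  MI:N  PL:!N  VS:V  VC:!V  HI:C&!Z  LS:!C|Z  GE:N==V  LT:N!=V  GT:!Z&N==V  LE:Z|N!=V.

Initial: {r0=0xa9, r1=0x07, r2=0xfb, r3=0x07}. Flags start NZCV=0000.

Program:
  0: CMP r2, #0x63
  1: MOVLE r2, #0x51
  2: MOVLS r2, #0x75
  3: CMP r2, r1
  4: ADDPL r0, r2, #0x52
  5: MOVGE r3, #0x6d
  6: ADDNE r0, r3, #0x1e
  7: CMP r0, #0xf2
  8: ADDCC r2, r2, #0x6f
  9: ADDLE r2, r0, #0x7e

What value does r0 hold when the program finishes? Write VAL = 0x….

VAL = 0x8b

[0] flags=1010 → (cmp)
[1] flags=1010 LE?T → r2=0x51
[2] flags=1010 LS?F → skip
[3] flags=0010 → (cmp)
[4] flags=0010 PL?T → r0=0xa3
[5] flags=0010 GE?T → r3=0x6d
[6] flags=0010 NE?T → r0=0x8b
[7] flags=1000 → (cmp)
[8] flags=1000 CC?T → r2=0xc0
[9] flags=1000 LE?T → r2=0x09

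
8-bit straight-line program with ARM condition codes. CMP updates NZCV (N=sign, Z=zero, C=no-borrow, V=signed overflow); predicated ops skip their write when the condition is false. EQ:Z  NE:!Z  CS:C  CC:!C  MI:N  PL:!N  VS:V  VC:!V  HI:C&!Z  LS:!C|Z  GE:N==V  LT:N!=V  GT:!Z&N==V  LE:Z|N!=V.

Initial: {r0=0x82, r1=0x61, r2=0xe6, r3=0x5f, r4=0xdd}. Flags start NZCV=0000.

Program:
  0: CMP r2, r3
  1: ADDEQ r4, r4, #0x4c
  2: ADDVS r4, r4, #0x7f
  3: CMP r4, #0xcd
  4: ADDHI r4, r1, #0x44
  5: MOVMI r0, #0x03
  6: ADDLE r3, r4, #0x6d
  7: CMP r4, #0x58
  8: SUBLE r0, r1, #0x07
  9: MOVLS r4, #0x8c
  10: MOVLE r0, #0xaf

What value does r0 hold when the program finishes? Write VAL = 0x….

0: ✓ CMP  NZCV=1010
1: · ADDEQ
2: · ADDVS
3: ✓ CMP  NZCV=0010
4: ✓ ADDHI  r4←0xa5
5: · MOVMI
6: · ADDLE
7: ✓ CMP  NZCV=0011
8: ✓ SUBLE  r0←0x5a
9: · MOVLS
10: ✓ MOVLE  r0←0xaf

VAL = 0xaf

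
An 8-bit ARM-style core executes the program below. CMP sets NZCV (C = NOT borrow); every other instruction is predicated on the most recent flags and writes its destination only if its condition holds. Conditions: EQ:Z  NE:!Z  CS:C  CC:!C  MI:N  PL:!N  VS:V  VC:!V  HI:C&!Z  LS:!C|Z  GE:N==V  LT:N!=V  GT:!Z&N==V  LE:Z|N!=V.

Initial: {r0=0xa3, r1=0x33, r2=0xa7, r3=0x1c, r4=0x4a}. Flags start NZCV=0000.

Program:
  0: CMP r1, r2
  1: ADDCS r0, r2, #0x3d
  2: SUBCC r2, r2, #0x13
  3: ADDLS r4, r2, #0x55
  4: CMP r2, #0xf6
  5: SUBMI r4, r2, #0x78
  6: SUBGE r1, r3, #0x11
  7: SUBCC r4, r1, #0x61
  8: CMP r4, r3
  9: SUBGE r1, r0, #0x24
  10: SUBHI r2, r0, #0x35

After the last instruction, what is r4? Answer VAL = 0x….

VAL = 0xd2

0: ✓ CMP  NZCV=1001
1: · ADDCS
2: ✓ SUBCC  r2←0x94
3: ✓ ADDLS  r4←0xe9
4: ✓ CMP  NZCV=1000
5: ✓ SUBMI  r4←0x1c
6: · SUBGE
7: ✓ SUBCC  r4←0xd2
8: ✓ CMP  NZCV=1010
9: · SUBGE
10: ✓ SUBHI  r2←0x6e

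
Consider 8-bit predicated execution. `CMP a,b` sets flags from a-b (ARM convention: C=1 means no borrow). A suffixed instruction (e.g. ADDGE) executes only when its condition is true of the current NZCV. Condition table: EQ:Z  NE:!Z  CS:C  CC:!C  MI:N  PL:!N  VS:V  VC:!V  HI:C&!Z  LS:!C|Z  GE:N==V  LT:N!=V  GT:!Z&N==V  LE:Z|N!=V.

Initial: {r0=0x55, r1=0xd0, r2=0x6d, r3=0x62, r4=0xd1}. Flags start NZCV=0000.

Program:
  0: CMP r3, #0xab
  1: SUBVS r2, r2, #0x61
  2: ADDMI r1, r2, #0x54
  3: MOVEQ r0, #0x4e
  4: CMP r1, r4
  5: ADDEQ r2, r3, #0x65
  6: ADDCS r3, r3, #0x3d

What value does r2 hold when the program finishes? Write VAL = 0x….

VAL = 0x0c

0: ✓ CMP  NZCV=1001
1: ✓ SUBVS  r2←0x0c
2: ✓ ADDMI  r1←0x60
3: · MOVEQ
4: ✓ CMP  NZCV=1001
5: · ADDEQ
6: · ADDCS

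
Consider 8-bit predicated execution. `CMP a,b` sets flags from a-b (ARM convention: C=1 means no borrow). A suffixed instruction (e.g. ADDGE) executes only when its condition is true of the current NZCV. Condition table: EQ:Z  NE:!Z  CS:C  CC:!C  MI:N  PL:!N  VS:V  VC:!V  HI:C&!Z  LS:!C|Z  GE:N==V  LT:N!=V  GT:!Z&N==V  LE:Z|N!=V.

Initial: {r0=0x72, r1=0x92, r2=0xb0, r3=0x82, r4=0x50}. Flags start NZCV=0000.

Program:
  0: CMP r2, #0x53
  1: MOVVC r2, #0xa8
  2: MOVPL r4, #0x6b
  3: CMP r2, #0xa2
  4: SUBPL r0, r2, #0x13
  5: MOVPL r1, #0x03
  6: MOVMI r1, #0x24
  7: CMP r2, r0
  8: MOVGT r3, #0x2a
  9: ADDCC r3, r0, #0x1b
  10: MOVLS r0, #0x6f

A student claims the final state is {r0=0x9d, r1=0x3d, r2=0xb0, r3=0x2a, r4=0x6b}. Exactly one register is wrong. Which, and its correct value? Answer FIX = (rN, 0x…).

FIX = (r1, 0x03)

[0] flags=0011 → (cmp)
[1] flags=0011 VC?F → skip
[2] flags=0011 PL?T → r4=0x6b
[3] flags=0010 → (cmp)
[4] flags=0010 PL?T → r0=0x9d
[5] flags=0010 PL?T → r1=0x03
[6] flags=0010 MI?F → skip
[7] flags=0010 → (cmp)
[8] flags=0010 GT?T → r3=0x2a
[9] flags=0010 CC?F → skip
[10] flags=0010 LS?F → skip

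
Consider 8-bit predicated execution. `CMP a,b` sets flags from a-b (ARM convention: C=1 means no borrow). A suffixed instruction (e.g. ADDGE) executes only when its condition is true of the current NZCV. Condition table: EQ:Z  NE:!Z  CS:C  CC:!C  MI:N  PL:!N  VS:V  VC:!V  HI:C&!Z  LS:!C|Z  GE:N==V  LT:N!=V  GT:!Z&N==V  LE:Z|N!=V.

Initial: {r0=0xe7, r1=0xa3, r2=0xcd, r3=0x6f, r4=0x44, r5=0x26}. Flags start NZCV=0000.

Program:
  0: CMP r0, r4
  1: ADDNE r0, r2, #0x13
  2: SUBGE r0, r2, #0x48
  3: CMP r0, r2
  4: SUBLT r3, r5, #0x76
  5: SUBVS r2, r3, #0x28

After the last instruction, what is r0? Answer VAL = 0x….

VAL = 0xe0

0: ✓ CMP  NZCV=1010
1: ✓ ADDNE  r0←0xe0
2: · SUBGE
3: ✓ CMP  NZCV=0010
4: · SUBLT
5: · SUBVS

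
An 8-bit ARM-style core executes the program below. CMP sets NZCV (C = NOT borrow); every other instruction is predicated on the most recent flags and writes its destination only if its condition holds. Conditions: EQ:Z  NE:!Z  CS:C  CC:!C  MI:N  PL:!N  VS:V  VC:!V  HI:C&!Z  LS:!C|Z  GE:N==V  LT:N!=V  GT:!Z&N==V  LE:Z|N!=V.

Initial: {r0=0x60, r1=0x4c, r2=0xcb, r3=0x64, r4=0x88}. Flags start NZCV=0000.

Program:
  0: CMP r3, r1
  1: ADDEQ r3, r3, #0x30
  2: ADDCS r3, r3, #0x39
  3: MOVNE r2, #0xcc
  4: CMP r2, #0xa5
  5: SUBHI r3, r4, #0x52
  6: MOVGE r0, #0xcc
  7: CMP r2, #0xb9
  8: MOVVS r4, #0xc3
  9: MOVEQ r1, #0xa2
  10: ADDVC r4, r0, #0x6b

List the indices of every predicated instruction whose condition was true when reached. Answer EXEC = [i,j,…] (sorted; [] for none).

EXEC = [2,3,5,6,10]

0: ✓ CMP  NZCV=0010
1: · ADDEQ
2: ✓ ADDCS  r3←0x9d
3: ✓ MOVNE  r2←0xcc
4: ✓ CMP  NZCV=0010
5: ✓ SUBHI  r3←0x36
6: ✓ MOVGE  r0←0xcc
7: ✓ CMP  NZCV=0010
8: · MOVVS
9: · MOVEQ
10: ✓ ADDVC  r4←0x37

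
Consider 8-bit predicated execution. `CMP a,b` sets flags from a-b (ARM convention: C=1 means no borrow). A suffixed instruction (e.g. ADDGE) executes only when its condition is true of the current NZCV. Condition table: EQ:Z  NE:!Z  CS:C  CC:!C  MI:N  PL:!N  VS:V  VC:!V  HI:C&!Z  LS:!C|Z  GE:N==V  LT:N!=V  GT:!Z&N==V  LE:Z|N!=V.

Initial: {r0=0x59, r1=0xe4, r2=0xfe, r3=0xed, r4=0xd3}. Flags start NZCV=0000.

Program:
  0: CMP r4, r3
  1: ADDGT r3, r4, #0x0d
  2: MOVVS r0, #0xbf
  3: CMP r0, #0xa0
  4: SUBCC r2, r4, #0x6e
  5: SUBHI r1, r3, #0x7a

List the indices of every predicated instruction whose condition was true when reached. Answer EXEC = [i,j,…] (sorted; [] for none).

[0] flags=1000 → (cmp)
[1] flags=1000 GT?F → skip
[2] flags=1000 VS?F → skip
[3] flags=1001 → (cmp)
[4] flags=1001 CC?T → r2=0x65
[5] flags=1001 HI?F → skip

EXEC = [4]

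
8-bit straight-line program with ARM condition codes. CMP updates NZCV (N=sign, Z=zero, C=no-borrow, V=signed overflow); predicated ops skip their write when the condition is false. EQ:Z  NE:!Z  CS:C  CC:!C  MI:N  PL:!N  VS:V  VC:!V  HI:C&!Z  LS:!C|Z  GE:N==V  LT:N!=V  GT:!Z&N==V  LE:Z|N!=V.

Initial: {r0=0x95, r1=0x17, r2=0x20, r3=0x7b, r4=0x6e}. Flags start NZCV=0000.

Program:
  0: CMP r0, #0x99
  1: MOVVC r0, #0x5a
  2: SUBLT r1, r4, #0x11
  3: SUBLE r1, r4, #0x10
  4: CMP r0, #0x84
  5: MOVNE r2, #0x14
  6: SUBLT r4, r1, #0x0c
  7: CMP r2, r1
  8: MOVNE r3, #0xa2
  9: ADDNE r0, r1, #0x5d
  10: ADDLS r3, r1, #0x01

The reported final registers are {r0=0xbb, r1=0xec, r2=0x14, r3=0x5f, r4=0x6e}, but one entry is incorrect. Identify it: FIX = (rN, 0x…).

FIX = (r1, 0x5e)

[0] flags=1000 → (cmp)
[1] flags=1000 VC?T → r0=0x5a
[2] flags=1000 LT?T → r1=0x5d
[3] flags=1000 LE?T → r1=0x5e
[4] flags=1001 → (cmp)
[5] flags=1001 NE?T → r2=0x14
[6] flags=1001 LT?F → skip
[7] flags=1000 → (cmp)
[8] flags=1000 NE?T → r3=0xa2
[9] flags=1000 NE?T → r0=0xbb
[10] flags=1000 LS?T → r3=0x5f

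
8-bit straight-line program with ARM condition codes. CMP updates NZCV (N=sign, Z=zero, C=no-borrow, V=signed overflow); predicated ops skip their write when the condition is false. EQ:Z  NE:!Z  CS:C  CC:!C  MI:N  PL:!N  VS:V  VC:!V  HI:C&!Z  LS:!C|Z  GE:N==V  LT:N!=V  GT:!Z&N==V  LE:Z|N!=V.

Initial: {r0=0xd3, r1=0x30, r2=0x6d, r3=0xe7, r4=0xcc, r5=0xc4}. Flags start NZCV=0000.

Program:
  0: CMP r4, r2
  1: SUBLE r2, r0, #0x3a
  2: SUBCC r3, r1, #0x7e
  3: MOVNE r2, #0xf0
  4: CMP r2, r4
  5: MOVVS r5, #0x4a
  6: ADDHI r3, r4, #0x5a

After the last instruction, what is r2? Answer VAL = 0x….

[0] flags=0011 → (cmp)
[1] flags=0011 LE?T → r2=0x99
[2] flags=0011 CC?F → skip
[3] flags=0011 NE?T → r2=0xf0
[4] flags=0010 → (cmp)
[5] flags=0010 VS?F → skip
[6] flags=0010 HI?T → r3=0x26

VAL = 0xf0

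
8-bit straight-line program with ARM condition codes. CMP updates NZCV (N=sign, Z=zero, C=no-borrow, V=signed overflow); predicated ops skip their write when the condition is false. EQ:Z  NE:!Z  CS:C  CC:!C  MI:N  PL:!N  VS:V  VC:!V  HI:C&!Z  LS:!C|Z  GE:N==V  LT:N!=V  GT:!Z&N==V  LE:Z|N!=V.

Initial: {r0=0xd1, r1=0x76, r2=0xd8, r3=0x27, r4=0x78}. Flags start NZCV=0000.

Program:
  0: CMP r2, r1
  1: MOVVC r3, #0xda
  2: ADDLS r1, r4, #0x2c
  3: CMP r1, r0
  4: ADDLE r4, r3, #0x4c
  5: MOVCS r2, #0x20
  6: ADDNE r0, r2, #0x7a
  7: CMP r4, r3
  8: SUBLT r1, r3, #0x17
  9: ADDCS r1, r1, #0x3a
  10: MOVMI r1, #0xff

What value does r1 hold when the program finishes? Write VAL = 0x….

VAL = 0xb0

[0] flags=0011 → (cmp)
[1] flags=0011 VC?F → skip
[2] flags=0011 LS?F → skip
[3] flags=1001 → (cmp)
[4] flags=1001 LE?F → skip
[5] flags=1001 CS?F → skip
[6] flags=1001 NE?T → r0=0x52
[7] flags=0010 → (cmp)
[8] flags=0010 LT?F → skip
[9] flags=0010 CS?T → r1=0xb0
[10] flags=0010 MI?F → skip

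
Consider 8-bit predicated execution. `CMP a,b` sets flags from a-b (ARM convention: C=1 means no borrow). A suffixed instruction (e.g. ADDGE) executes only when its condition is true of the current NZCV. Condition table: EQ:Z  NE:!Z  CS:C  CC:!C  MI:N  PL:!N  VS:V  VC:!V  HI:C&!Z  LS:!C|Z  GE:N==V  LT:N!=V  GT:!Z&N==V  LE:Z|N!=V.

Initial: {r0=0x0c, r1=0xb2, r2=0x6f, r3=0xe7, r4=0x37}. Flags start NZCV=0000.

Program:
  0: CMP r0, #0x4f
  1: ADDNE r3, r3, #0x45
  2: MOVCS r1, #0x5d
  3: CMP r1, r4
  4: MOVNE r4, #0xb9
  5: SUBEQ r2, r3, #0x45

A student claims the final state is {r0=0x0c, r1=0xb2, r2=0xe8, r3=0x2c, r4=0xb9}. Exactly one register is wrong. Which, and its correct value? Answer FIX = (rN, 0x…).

FIX = (r2, 0x6f)

[0] flags=1000 → (cmp)
[1] flags=1000 NE?T → r3=0x2c
[2] flags=1000 CS?F → skip
[3] flags=0011 → (cmp)
[4] flags=0011 NE?T → r4=0xb9
[5] flags=0011 EQ?F → skip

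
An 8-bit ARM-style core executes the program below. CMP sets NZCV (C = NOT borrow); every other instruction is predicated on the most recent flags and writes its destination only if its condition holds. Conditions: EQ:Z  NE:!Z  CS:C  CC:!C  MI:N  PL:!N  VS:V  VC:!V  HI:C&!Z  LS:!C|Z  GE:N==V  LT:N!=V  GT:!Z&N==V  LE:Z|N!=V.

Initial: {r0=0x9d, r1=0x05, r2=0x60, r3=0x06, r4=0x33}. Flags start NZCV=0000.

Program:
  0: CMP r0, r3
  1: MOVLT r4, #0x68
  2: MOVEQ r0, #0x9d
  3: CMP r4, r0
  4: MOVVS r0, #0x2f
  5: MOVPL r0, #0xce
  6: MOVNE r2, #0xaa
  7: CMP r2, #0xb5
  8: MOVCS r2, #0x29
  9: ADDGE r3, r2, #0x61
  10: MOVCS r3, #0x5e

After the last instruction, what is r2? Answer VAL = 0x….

VAL = 0xaa

[0] flags=1010 → (cmp)
[1] flags=1010 LT?T → r4=0x68
[2] flags=1010 EQ?F → skip
[3] flags=1001 → (cmp)
[4] flags=1001 VS?T → r0=0x2f
[5] flags=1001 PL?F → skip
[6] flags=1001 NE?T → r2=0xaa
[7] flags=1000 → (cmp)
[8] flags=1000 CS?F → skip
[9] flags=1000 GE?F → skip
[10] flags=1000 CS?F → skip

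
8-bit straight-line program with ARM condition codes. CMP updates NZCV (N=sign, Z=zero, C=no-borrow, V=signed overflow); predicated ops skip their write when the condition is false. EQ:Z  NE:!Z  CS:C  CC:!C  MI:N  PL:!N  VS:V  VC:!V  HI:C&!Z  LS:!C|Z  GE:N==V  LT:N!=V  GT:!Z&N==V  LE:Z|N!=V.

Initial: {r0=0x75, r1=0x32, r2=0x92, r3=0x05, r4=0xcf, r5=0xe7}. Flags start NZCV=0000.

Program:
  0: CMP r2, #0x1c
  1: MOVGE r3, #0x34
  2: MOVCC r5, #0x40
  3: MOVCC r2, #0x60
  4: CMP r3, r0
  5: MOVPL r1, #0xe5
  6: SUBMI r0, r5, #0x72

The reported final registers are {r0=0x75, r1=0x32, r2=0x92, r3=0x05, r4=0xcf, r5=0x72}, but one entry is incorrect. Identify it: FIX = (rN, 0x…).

FIX = (r5, 0xe7)

[0] flags=0011 → (cmp)
[1] flags=0011 GE?F → skip
[2] flags=0011 CC?F → skip
[3] flags=0011 CC?F → skip
[4] flags=1000 → (cmp)
[5] flags=1000 PL?F → skip
[6] flags=1000 MI?T → r0=0x75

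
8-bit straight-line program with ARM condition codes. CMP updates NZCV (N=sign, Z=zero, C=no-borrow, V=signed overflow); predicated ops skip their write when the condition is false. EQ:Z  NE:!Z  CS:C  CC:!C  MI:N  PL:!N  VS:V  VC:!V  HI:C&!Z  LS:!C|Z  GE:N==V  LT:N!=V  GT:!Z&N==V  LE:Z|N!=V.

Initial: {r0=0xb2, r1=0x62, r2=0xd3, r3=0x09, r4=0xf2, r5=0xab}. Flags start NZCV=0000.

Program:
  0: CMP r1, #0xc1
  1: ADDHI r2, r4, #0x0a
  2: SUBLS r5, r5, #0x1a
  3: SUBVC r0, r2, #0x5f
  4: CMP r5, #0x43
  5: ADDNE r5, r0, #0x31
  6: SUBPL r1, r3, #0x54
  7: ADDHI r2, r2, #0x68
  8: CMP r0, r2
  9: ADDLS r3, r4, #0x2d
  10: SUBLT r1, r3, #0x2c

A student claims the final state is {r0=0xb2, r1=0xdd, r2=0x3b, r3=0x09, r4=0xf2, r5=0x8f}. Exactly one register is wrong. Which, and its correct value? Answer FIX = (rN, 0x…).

FIX = (r5, 0xe3)

[0] flags=1001 → (cmp)
[1] flags=1001 HI?F → skip
[2] flags=1001 LS?T → r5=0x91
[3] flags=1001 VC?F → skip
[4] flags=0011 → (cmp)
[5] flags=0011 NE?T → r5=0xe3
[6] flags=0011 PL?T → r1=0xb5
[7] flags=0011 HI?T → r2=0x3b
[8] flags=0011 → (cmp)
[9] flags=0011 LS?F → skip
[10] flags=0011 LT?T → r1=0xdd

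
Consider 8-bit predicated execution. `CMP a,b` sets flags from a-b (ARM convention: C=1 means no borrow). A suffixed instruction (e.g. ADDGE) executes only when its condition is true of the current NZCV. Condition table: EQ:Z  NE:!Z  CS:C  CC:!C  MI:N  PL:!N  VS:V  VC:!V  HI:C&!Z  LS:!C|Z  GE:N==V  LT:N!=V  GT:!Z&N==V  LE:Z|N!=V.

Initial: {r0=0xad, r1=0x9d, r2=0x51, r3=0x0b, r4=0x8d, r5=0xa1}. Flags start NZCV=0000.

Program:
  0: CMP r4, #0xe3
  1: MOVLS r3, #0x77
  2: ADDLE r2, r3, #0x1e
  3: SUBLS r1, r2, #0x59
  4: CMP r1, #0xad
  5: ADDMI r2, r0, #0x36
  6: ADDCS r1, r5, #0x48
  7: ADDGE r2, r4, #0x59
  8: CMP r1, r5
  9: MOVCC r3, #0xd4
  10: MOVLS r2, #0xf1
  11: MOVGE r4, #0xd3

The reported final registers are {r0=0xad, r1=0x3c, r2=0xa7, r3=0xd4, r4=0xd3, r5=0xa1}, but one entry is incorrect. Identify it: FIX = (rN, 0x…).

0: ✓ CMP  NZCV=1000
1: ✓ MOVLS  r3←0x77
2: ✓ ADDLE  r2←0x95
3: ✓ SUBLS  r1←0x3c
4: ✓ CMP  NZCV=1001
5: ✓ ADDMI  r2←0xe3
6: · ADDCS
7: ✓ ADDGE  r2←0xe6
8: ✓ CMP  NZCV=1001
9: ✓ MOVCC  r3←0xd4
10: ✓ MOVLS  r2←0xf1
11: ✓ MOVGE  r4←0xd3

FIX = (r2, 0xf1)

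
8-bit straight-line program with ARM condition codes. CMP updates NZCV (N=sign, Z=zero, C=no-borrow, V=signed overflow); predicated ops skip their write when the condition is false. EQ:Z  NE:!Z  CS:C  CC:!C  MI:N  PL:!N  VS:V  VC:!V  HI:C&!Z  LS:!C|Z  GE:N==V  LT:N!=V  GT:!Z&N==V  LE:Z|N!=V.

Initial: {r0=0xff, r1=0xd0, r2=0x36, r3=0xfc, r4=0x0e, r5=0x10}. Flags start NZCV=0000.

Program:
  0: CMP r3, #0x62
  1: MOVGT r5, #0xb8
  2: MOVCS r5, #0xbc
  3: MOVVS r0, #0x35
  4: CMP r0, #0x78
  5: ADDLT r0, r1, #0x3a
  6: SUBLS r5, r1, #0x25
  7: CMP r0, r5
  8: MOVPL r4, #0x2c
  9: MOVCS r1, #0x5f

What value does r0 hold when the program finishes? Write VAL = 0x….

[0] flags=1010 → (cmp)
[1] flags=1010 GT?F → skip
[2] flags=1010 CS?T → r5=0xbc
[3] flags=1010 VS?F → skip
[4] flags=1010 → (cmp)
[5] flags=1010 LT?T → r0=0x0a
[6] flags=1010 LS?F → skip
[7] flags=0000 → (cmp)
[8] flags=0000 PL?T → r4=0x2c
[9] flags=0000 CS?F → skip

VAL = 0x0a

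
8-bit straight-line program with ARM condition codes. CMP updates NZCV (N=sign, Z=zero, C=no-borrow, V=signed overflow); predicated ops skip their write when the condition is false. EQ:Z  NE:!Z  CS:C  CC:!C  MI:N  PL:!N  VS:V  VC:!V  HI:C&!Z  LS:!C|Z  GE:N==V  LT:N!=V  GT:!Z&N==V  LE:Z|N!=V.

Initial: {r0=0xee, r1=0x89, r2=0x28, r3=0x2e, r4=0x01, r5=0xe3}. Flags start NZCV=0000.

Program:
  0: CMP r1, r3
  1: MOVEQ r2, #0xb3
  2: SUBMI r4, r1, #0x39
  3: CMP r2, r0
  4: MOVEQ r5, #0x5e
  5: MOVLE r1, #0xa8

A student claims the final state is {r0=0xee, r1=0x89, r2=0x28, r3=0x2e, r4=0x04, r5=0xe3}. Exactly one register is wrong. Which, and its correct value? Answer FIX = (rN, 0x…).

0: ✓ CMP  NZCV=0011
1: · MOVEQ
2: · SUBMI
3: ✓ CMP  NZCV=0000
4: · MOVEQ
5: · MOVLE

FIX = (r4, 0x01)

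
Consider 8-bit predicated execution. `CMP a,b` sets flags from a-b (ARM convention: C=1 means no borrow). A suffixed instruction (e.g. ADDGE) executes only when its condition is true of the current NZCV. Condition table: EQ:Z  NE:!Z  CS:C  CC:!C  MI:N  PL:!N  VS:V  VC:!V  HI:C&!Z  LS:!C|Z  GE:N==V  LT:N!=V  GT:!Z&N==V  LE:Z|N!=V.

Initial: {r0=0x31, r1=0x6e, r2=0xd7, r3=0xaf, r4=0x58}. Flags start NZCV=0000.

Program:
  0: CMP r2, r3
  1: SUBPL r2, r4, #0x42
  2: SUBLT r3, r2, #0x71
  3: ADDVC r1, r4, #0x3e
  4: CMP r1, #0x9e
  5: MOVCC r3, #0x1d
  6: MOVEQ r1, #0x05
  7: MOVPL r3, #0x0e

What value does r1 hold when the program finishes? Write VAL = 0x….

VAL = 0x96

0: ✓ CMP  NZCV=0010
1: ✓ SUBPL  r2←0x16
2: · SUBLT
3: ✓ ADDVC  r1←0x96
4: ✓ CMP  NZCV=1000
5: ✓ MOVCC  r3←0x1d
6: · MOVEQ
7: · MOVPL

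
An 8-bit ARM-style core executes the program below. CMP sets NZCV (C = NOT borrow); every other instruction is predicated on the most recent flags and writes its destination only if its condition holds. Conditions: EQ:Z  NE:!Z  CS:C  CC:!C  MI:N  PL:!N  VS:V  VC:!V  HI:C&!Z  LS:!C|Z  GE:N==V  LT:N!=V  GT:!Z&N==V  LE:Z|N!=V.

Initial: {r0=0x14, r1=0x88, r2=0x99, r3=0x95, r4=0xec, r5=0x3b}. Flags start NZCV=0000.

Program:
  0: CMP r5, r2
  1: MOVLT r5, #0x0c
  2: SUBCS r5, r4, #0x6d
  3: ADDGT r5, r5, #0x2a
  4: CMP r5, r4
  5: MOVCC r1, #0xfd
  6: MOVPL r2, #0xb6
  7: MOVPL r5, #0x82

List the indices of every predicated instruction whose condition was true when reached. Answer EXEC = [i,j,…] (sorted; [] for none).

EXEC = [3,5,6,7]

[0] flags=1001 → (cmp)
[1] flags=1001 LT?F → skip
[2] flags=1001 CS?F → skip
[3] flags=1001 GT?T → r5=0x65
[4] flags=0000 → (cmp)
[5] flags=0000 CC?T → r1=0xfd
[6] flags=0000 PL?T → r2=0xb6
[7] flags=0000 PL?T → r5=0x82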